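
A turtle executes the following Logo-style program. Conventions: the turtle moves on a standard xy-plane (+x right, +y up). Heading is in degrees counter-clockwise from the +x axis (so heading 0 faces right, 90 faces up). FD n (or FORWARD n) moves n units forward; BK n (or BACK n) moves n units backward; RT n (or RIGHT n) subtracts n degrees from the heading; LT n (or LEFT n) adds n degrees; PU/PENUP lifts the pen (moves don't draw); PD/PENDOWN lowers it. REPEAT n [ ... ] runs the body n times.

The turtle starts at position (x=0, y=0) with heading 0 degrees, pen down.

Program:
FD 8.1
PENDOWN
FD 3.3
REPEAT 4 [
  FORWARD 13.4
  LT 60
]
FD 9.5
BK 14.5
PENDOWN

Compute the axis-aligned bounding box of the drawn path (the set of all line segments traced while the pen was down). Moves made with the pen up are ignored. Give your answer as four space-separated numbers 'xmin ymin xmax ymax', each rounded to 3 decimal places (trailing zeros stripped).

Executing turtle program step by step:
Start: pos=(0,0), heading=0, pen down
FD 8.1: (0,0) -> (8.1,0) [heading=0, draw]
PD: pen down
FD 3.3: (8.1,0) -> (11.4,0) [heading=0, draw]
REPEAT 4 [
  -- iteration 1/4 --
  FD 13.4: (11.4,0) -> (24.8,0) [heading=0, draw]
  LT 60: heading 0 -> 60
  -- iteration 2/4 --
  FD 13.4: (24.8,0) -> (31.5,11.605) [heading=60, draw]
  LT 60: heading 60 -> 120
  -- iteration 3/4 --
  FD 13.4: (31.5,11.605) -> (24.8,23.209) [heading=120, draw]
  LT 60: heading 120 -> 180
  -- iteration 4/4 --
  FD 13.4: (24.8,23.209) -> (11.4,23.209) [heading=180, draw]
  LT 60: heading 180 -> 240
]
FD 9.5: (11.4,23.209) -> (6.65,14.982) [heading=240, draw]
BK 14.5: (6.65,14.982) -> (13.9,27.54) [heading=240, draw]
PD: pen down
Final: pos=(13.9,27.54), heading=240, 8 segment(s) drawn

Segment endpoints: x in {0, 6.65, 8.1, 11.4, 11.4, 13.9, 24.8, 24.8, 31.5}, y in {0, 11.605, 14.982, 23.209, 27.54}
xmin=0, ymin=0, xmax=31.5, ymax=27.54

Answer: 0 0 31.5 27.54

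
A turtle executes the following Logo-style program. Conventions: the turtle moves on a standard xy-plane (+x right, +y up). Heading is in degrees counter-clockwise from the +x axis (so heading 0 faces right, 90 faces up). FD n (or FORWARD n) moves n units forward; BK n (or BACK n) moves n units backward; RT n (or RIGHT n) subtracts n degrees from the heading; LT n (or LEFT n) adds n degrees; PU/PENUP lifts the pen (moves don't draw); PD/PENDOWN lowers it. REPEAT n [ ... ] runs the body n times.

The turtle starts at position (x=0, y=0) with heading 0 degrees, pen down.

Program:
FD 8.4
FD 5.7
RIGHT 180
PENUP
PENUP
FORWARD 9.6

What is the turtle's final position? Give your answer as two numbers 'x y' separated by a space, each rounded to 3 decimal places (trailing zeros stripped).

Executing turtle program step by step:
Start: pos=(0,0), heading=0, pen down
FD 8.4: (0,0) -> (8.4,0) [heading=0, draw]
FD 5.7: (8.4,0) -> (14.1,0) [heading=0, draw]
RT 180: heading 0 -> 180
PU: pen up
PU: pen up
FD 9.6: (14.1,0) -> (4.5,0) [heading=180, move]
Final: pos=(4.5,0), heading=180, 2 segment(s) drawn

Answer: 4.5 0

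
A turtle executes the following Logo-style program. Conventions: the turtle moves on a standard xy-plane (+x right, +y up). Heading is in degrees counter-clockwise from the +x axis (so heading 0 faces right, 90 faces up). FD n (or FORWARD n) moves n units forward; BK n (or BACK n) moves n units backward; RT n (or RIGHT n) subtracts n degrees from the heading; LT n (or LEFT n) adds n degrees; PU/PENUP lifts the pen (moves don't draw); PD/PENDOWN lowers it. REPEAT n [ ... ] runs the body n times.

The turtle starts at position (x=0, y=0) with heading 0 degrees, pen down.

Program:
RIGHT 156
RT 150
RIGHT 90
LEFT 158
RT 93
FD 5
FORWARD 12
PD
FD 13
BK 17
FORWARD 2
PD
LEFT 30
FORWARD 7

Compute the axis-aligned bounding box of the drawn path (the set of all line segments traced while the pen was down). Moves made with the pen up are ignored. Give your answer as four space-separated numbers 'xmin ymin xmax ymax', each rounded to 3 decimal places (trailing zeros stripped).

Answer: 0 0 26.239 14.544

Derivation:
Executing turtle program step by step:
Start: pos=(0,0), heading=0, pen down
RT 156: heading 0 -> 204
RT 150: heading 204 -> 54
RT 90: heading 54 -> 324
LT 158: heading 324 -> 122
RT 93: heading 122 -> 29
FD 5: (0,0) -> (4.373,2.424) [heading=29, draw]
FD 12: (4.373,2.424) -> (14.869,8.242) [heading=29, draw]
PD: pen down
FD 13: (14.869,8.242) -> (26.239,14.544) [heading=29, draw]
BK 17: (26.239,14.544) -> (11.37,6.303) [heading=29, draw]
FD 2: (11.37,6.303) -> (13.119,7.272) [heading=29, draw]
PD: pen down
LT 30: heading 29 -> 59
FD 7: (13.119,7.272) -> (16.725,13.272) [heading=59, draw]
Final: pos=(16.725,13.272), heading=59, 6 segment(s) drawn

Segment endpoints: x in {0, 4.373, 11.37, 13.119, 14.869, 16.725, 26.239}, y in {0, 2.424, 6.303, 7.272, 8.242, 13.272, 14.544}
xmin=0, ymin=0, xmax=26.239, ymax=14.544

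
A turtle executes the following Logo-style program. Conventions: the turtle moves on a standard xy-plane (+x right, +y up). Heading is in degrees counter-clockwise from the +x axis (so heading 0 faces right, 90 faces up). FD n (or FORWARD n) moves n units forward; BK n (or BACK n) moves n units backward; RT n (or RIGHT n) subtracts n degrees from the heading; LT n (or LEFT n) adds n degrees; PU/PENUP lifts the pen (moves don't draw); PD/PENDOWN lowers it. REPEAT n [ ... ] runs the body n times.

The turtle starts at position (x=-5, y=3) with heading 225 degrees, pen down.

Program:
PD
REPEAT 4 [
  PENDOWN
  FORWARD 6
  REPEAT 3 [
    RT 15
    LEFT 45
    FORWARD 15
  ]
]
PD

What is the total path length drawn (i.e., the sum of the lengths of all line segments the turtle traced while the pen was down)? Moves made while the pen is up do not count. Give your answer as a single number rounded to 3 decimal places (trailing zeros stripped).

Executing turtle program step by step:
Start: pos=(-5,3), heading=225, pen down
PD: pen down
REPEAT 4 [
  -- iteration 1/4 --
  PD: pen down
  FD 6: (-5,3) -> (-9.243,-1.243) [heading=225, draw]
  REPEAT 3 [
    -- iteration 1/3 --
    RT 15: heading 225 -> 210
    LT 45: heading 210 -> 255
    FD 15: (-9.243,-1.243) -> (-13.125,-15.732) [heading=255, draw]
    -- iteration 2/3 --
    RT 15: heading 255 -> 240
    LT 45: heading 240 -> 285
    FD 15: (-13.125,-15.732) -> (-9.243,-30.22) [heading=285, draw]
    -- iteration 3/3 --
    RT 15: heading 285 -> 270
    LT 45: heading 270 -> 315
    FD 15: (-9.243,-30.22) -> (1.364,-40.827) [heading=315, draw]
  ]
  -- iteration 2/4 --
  PD: pen down
  FD 6: (1.364,-40.827) -> (5.607,-45.07) [heading=315, draw]
  REPEAT 3 [
    -- iteration 1/3 --
    RT 15: heading 315 -> 300
    LT 45: heading 300 -> 345
    FD 15: (5.607,-45.07) -> (20.095,-48.952) [heading=345, draw]
    -- iteration 2/3 --
    RT 15: heading 345 -> 330
    LT 45: heading 330 -> 15
    FD 15: (20.095,-48.952) -> (34.584,-45.07) [heading=15, draw]
    -- iteration 3/3 --
    RT 15: heading 15 -> 0
    LT 45: heading 0 -> 45
    FD 15: (34.584,-45.07) -> (45.191,-34.463) [heading=45, draw]
  ]
  -- iteration 3/4 --
  PD: pen down
  FD 6: (45.191,-34.463) -> (49.434,-30.22) [heading=45, draw]
  REPEAT 3 [
    -- iteration 1/3 --
    RT 15: heading 45 -> 30
    LT 45: heading 30 -> 75
    FD 15: (49.434,-30.22) -> (53.316,-15.732) [heading=75, draw]
    -- iteration 2/3 --
    RT 15: heading 75 -> 60
    LT 45: heading 60 -> 105
    FD 15: (53.316,-15.732) -> (49.434,-1.243) [heading=105, draw]
    -- iteration 3/3 --
    RT 15: heading 105 -> 90
    LT 45: heading 90 -> 135
    FD 15: (49.434,-1.243) -> (38.827,9.364) [heading=135, draw]
  ]
  -- iteration 4/4 --
  PD: pen down
  FD 6: (38.827,9.364) -> (34.584,13.607) [heading=135, draw]
  REPEAT 3 [
    -- iteration 1/3 --
    RT 15: heading 135 -> 120
    LT 45: heading 120 -> 165
    FD 15: (34.584,13.607) -> (20.095,17.489) [heading=165, draw]
    -- iteration 2/3 --
    RT 15: heading 165 -> 150
    LT 45: heading 150 -> 195
    FD 15: (20.095,17.489) -> (5.607,13.607) [heading=195, draw]
    -- iteration 3/3 --
    RT 15: heading 195 -> 180
    LT 45: heading 180 -> 225
    FD 15: (5.607,13.607) -> (-5,3) [heading=225, draw]
  ]
]
PD: pen down
Final: pos=(-5,3), heading=225, 16 segment(s) drawn

Segment lengths:
  seg 1: (-5,3) -> (-9.243,-1.243), length = 6
  seg 2: (-9.243,-1.243) -> (-13.125,-15.732), length = 15
  seg 3: (-13.125,-15.732) -> (-9.243,-30.22), length = 15
  seg 4: (-9.243,-30.22) -> (1.364,-40.827), length = 15
  seg 5: (1.364,-40.827) -> (5.607,-45.07), length = 6
  seg 6: (5.607,-45.07) -> (20.095,-48.952), length = 15
  seg 7: (20.095,-48.952) -> (34.584,-45.07), length = 15
  seg 8: (34.584,-45.07) -> (45.191,-34.463), length = 15
  seg 9: (45.191,-34.463) -> (49.434,-30.22), length = 6
  seg 10: (49.434,-30.22) -> (53.316,-15.732), length = 15
  seg 11: (53.316,-15.732) -> (49.434,-1.243), length = 15
  seg 12: (49.434,-1.243) -> (38.827,9.364), length = 15
  seg 13: (38.827,9.364) -> (34.584,13.607), length = 6
  seg 14: (34.584,13.607) -> (20.095,17.489), length = 15
  seg 15: (20.095,17.489) -> (5.607,13.607), length = 15
  seg 16: (5.607,13.607) -> (-5,3), length = 15
Total = 204

Answer: 204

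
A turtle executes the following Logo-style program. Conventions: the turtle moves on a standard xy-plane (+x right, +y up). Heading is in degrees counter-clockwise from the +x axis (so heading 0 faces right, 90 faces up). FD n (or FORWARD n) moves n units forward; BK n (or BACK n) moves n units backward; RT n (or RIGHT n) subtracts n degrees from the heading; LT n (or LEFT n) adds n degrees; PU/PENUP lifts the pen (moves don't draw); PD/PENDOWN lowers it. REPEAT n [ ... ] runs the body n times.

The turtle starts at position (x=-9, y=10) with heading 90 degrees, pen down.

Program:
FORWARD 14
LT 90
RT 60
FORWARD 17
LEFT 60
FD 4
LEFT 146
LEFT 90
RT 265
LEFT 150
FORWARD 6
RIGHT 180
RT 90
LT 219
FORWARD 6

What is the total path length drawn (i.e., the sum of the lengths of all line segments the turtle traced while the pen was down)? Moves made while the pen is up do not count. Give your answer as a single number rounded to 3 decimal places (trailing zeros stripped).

Executing turtle program step by step:
Start: pos=(-9,10), heading=90, pen down
FD 14: (-9,10) -> (-9,24) [heading=90, draw]
LT 90: heading 90 -> 180
RT 60: heading 180 -> 120
FD 17: (-9,24) -> (-17.5,38.722) [heading=120, draw]
LT 60: heading 120 -> 180
FD 4: (-17.5,38.722) -> (-21.5,38.722) [heading=180, draw]
LT 146: heading 180 -> 326
LT 90: heading 326 -> 56
RT 265: heading 56 -> 151
LT 150: heading 151 -> 301
FD 6: (-21.5,38.722) -> (-18.41,33.579) [heading=301, draw]
RT 180: heading 301 -> 121
RT 90: heading 121 -> 31
LT 219: heading 31 -> 250
FD 6: (-18.41,33.579) -> (-20.462,27.941) [heading=250, draw]
Final: pos=(-20.462,27.941), heading=250, 5 segment(s) drawn

Segment lengths:
  seg 1: (-9,10) -> (-9,24), length = 14
  seg 2: (-9,24) -> (-17.5,38.722), length = 17
  seg 3: (-17.5,38.722) -> (-21.5,38.722), length = 4
  seg 4: (-21.5,38.722) -> (-18.41,33.579), length = 6
  seg 5: (-18.41,33.579) -> (-20.462,27.941), length = 6
Total = 47

Answer: 47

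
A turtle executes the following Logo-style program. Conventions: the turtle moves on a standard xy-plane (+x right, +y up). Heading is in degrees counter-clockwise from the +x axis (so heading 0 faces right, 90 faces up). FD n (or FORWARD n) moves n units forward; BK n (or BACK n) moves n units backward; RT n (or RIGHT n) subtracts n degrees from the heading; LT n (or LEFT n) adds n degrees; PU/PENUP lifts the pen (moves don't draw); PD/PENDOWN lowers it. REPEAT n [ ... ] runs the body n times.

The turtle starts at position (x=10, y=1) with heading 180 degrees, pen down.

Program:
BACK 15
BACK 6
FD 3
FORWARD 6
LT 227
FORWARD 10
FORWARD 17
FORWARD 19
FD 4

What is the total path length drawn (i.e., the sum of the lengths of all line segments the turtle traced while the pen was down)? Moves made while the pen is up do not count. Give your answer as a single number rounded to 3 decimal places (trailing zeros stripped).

Executing turtle program step by step:
Start: pos=(10,1), heading=180, pen down
BK 15: (10,1) -> (25,1) [heading=180, draw]
BK 6: (25,1) -> (31,1) [heading=180, draw]
FD 3: (31,1) -> (28,1) [heading=180, draw]
FD 6: (28,1) -> (22,1) [heading=180, draw]
LT 227: heading 180 -> 47
FD 10: (22,1) -> (28.82,8.314) [heading=47, draw]
FD 17: (28.82,8.314) -> (40.414,20.747) [heading=47, draw]
FD 19: (40.414,20.747) -> (53.372,34.642) [heading=47, draw]
FD 4: (53.372,34.642) -> (56.1,37.568) [heading=47, draw]
Final: pos=(56.1,37.568), heading=47, 8 segment(s) drawn

Segment lengths:
  seg 1: (10,1) -> (25,1), length = 15
  seg 2: (25,1) -> (31,1), length = 6
  seg 3: (31,1) -> (28,1), length = 3
  seg 4: (28,1) -> (22,1), length = 6
  seg 5: (22,1) -> (28.82,8.314), length = 10
  seg 6: (28.82,8.314) -> (40.414,20.747), length = 17
  seg 7: (40.414,20.747) -> (53.372,34.642), length = 19
  seg 8: (53.372,34.642) -> (56.1,37.568), length = 4
Total = 80

Answer: 80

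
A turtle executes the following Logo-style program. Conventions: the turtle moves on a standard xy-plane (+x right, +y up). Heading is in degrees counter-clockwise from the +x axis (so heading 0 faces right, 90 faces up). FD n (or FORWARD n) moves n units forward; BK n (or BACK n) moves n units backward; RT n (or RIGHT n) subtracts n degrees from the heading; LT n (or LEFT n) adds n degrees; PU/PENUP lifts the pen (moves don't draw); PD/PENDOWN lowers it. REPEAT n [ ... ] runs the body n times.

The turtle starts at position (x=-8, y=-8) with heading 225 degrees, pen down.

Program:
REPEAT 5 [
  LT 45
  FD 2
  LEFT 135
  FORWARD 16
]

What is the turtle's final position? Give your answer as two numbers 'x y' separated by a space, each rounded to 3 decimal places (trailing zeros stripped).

Answer: 3.314 1.314

Derivation:
Executing turtle program step by step:
Start: pos=(-8,-8), heading=225, pen down
REPEAT 5 [
  -- iteration 1/5 --
  LT 45: heading 225 -> 270
  FD 2: (-8,-8) -> (-8,-10) [heading=270, draw]
  LT 135: heading 270 -> 45
  FD 16: (-8,-10) -> (3.314,1.314) [heading=45, draw]
  -- iteration 2/5 --
  LT 45: heading 45 -> 90
  FD 2: (3.314,1.314) -> (3.314,3.314) [heading=90, draw]
  LT 135: heading 90 -> 225
  FD 16: (3.314,3.314) -> (-8,-8) [heading=225, draw]
  -- iteration 3/5 --
  LT 45: heading 225 -> 270
  FD 2: (-8,-8) -> (-8,-10) [heading=270, draw]
  LT 135: heading 270 -> 45
  FD 16: (-8,-10) -> (3.314,1.314) [heading=45, draw]
  -- iteration 4/5 --
  LT 45: heading 45 -> 90
  FD 2: (3.314,1.314) -> (3.314,3.314) [heading=90, draw]
  LT 135: heading 90 -> 225
  FD 16: (3.314,3.314) -> (-8,-8) [heading=225, draw]
  -- iteration 5/5 --
  LT 45: heading 225 -> 270
  FD 2: (-8,-8) -> (-8,-10) [heading=270, draw]
  LT 135: heading 270 -> 45
  FD 16: (-8,-10) -> (3.314,1.314) [heading=45, draw]
]
Final: pos=(3.314,1.314), heading=45, 10 segment(s) drawn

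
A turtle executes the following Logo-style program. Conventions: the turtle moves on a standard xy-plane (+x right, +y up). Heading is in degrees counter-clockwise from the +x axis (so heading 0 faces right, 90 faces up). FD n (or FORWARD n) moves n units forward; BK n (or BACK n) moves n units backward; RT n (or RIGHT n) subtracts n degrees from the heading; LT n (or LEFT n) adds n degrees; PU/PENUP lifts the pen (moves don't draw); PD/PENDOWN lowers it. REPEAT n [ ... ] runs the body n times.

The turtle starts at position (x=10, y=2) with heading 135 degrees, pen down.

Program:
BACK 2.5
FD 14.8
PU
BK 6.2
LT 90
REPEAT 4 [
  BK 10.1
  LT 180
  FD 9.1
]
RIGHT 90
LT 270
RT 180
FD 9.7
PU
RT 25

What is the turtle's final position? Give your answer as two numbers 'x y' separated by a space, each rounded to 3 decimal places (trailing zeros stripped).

Executing turtle program step by step:
Start: pos=(10,2), heading=135, pen down
BK 2.5: (10,2) -> (11.768,0.232) [heading=135, draw]
FD 14.8: (11.768,0.232) -> (1.303,10.697) [heading=135, draw]
PU: pen up
BK 6.2: (1.303,10.697) -> (5.687,6.313) [heading=135, move]
LT 90: heading 135 -> 225
REPEAT 4 [
  -- iteration 1/4 --
  BK 10.1: (5.687,6.313) -> (12.828,13.455) [heading=225, move]
  LT 180: heading 225 -> 45
  FD 9.1: (12.828,13.455) -> (19.263,19.89) [heading=45, move]
  -- iteration 2/4 --
  BK 10.1: (19.263,19.89) -> (12.121,12.748) [heading=45, move]
  LT 180: heading 45 -> 225
  FD 9.1: (12.121,12.748) -> (5.687,6.313) [heading=225, move]
  -- iteration 3/4 --
  BK 10.1: (5.687,6.313) -> (12.828,13.455) [heading=225, move]
  LT 180: heading 225 -> 45
  FD 9.1: (12.828,13.455) -> (19.263,19.89) [heading=45, move]
  -- iteration 4/4 --
  BK 10.1: (19.263,19.89) -> (12.121,12.748) [heading=45, move]
  LT 180: heading 45 -> 225
  FD 9.1: (12.121,12.748) -> (5.687,6.313) [heading=225, move]
]
RT 90: heading 225 -> 135
LT 270: heading 135 -> 45
RT 180: heading 45 -> 225
FD 9.7: (5.687,6.313) -> (-1.172,-0.546) [heading=225, move]
PU: pen up
RT 25: heading 225 -> 200
Final: pos=(-1.172,-0.546), heading=200, 2 segment(s) drawn

Answer: -1.172 -0.546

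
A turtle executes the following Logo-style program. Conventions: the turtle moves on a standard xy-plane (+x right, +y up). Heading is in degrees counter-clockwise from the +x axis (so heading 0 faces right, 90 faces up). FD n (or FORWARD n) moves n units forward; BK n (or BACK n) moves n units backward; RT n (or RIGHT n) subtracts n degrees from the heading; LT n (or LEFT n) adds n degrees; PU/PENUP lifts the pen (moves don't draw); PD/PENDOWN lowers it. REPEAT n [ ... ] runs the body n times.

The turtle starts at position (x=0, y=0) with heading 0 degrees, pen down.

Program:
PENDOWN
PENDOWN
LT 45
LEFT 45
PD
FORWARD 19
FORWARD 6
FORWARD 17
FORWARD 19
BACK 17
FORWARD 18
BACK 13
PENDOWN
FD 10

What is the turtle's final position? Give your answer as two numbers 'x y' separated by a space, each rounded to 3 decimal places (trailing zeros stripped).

Executing turtle program step by step:
Start: pos=(0,0), heading=0, pen down
PD: pen down
PD: pen down
LT 45: heading 0 -> 45
LT 45: heading 45 -> 90
PD: pen down
FD 19: (0,0) -> (0,19) [heading=90, draw]
FD 6: (0,19) -> (0,25) [heading=90, draw]
FD 17: (0,25) -> (0,42) [heading=90, draw]
FD 19: (0,42) -> (0,61) [heading=90, draw]
BK 17: (0,61) -> (0,44) [heading=90, draw]
FD 18: (0,44) -> (0,62) [heading=90, draw]
BK 13: (0,62) -> (0,49) [heading=90, draw]
PD: pen down
FD 10: (0,49) -> (0,59) [heading=90, draw]
Final: pos=(0,59), heading=90, 8 segment(s) drawn

Answer: 0 59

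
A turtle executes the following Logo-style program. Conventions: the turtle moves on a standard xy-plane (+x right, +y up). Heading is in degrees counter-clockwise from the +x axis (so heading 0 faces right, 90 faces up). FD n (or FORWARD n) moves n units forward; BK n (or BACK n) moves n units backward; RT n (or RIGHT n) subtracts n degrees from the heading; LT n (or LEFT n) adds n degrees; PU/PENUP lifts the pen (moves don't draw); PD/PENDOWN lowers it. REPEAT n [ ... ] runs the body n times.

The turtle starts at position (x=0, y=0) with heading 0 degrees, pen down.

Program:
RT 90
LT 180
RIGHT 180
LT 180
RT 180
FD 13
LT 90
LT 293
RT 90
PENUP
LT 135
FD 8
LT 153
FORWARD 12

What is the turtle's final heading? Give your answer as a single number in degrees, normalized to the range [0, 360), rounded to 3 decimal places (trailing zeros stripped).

Answer: 131

Derivation:
Executing turtle program step by step:
Start: pos=(0,0), heading=0, pen down
RT 90: heading 0 -> 270
LT 180: heading 270 -> 90
RT 180: heading 90 -> 270
LT 180: heading 270 -> 90
RT 180: heading 90 -> 270
FD 13: (0,0) -> (0,-13) [heading=270, draw]
LT 90: heading 270 -> 0
LT 293: heading 0 -> 293
RT 90: heading 293 -> 203
PU: pen up
LT 135: heading 203 -> 338
FD 8: (0,-13) -> (7.417,-15.997) [heading=338, move]
LT 153: heading 338 -> 131
FD 12: (7.417,-15.997) -> (-0.455,-6.94) [heading=131, move]
Final: pos=(-0.455,-6.94), heading=131, 1 segment(s) drawn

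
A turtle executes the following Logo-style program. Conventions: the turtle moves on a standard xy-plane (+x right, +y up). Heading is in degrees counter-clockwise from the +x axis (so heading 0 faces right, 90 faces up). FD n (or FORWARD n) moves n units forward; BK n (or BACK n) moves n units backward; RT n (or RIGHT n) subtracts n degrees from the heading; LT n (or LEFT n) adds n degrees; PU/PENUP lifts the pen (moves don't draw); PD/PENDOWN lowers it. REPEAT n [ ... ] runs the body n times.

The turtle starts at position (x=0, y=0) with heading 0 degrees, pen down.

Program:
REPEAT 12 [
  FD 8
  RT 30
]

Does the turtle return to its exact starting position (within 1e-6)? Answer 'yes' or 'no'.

Answer: yes

Derivation:
Executing turtle program step by step:
Start: pos=(0,0), heading=0, pen down
REPEAT 12 [
  -- iteration 1/12 --
  FD 8: (0,0) -> (8,0) [heading=0, draw]
  RT 30: heading 0 -> 330
  -- iteration 2/12 --
  FD 8: (8,0) -> (14.928,-4) [heading=330, draw]
  RT 30: heading 330 -> 300
  -- iteration 3/12 --
  FD 8: (14.928,-4) -> (18.928,-10.928) [heading=300, draw]
  RT 30: heading 300 -> 270
  -- iteration 4/12 --
  FD 8: (18.928,-10.928) -> (18.928,-18.928) [heading=270, draw]
  RT 30: heading 270 -> 240
  -- iteration 5/12 --
  FD 8: (18.928,-18.928) -> (14.928,-25.856) [heading=240, draw]
  RT 30: heading 240 -> 210
  -- iteration 6/12 --
  FD 8: (14.928,-25.856) -> (8,-29.856) [heading=210, draw]
  RT 30: heading 210 -> 180
  -- iteration 7/12 --
  FD 8: (8,-29.856) -> (0,-29.856) [heading=180, draw]
  RT 30: heading 180 -> 150
  -- iteration 8/12 --
  FD 8: (0,-29.856) -> (-6.928,-25.856) [heading=150, draw]
  RT 30: heading 150 -> 120
  -- iteration 9/12 --
  FD 8: (-6.928,-25.856) -> (-10.928,-18.928) [heading=120, draw]
  RT 30: heading 120 -> 90
  -- iteration 10/12 --
  FD 8: (-10.928,-18.928) -> (-10.928,-10.928) [heading=90, draw]
  RT 30: heading 90 -> 60
  -- iteration 11/12 --
  FD 8: (-10.928,-10.928) -> (-6.928,-4) [heading=60, draw]
  RT 30: heading 60 -> 30
  -- iteration 12/12 --
  FD 8: (-6.928,-4) -> (0,0) [heading=30, draw]
  RT 30: heading 30 -> 0
]
Final: pos=(0,0), heading=0, 12 segment(s) drawn

Start position: (0, 0)
Final position: (0, 0)
Distance = 0; < 1e-6 -> CLOSED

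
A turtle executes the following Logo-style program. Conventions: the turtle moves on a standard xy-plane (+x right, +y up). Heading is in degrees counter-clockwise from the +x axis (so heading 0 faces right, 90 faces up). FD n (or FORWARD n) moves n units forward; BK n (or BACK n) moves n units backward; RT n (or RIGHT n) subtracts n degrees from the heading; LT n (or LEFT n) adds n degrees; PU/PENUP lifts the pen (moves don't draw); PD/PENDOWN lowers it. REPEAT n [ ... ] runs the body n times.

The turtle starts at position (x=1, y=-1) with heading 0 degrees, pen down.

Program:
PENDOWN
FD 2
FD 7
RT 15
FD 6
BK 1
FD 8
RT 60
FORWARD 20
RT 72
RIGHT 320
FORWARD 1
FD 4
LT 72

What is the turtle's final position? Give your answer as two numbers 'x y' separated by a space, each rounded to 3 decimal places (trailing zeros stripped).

Executing turtle program step by step:
Start: pos=(1,-1), heading=0, pen down
PD: pen down
FD 2: (1,-1) -> (3,-1) [heading=0, draw]
FD 7: (3,-1) -> (10,-1) [heading=0, draw]
RT 15: heading 0 -> 345
FD 6: (10,-1) -> (15.796,-2.553) [heading=345, draw]
BK 1: (15.796,-2.553) -> (14.83,-2.294) [heading=345, draw]
FD 8: (14.83,-2.294) -> (22.557,-4.365) [heading=345, draw]
RT 60: heading 345 -> 285
FD 20: (22.557,-4.365) -> (27.733,-23.683) [heading=285, draw]
RT 72: heading 285 -> 213
RT 320: heading 213 -> 253
FD 1: (27.733,-23.683) -> (27.441,-24.639) [heading=253, draw]
FD 4: (27.441,-24.639) -> (26.272,-28.465) [heading=253, draw]
LT 72: heading 253 -> 325
Final: pos=(26.272,-28.465), heading=325, 8 segment(s) drawn

Answer: 26.272 -28.465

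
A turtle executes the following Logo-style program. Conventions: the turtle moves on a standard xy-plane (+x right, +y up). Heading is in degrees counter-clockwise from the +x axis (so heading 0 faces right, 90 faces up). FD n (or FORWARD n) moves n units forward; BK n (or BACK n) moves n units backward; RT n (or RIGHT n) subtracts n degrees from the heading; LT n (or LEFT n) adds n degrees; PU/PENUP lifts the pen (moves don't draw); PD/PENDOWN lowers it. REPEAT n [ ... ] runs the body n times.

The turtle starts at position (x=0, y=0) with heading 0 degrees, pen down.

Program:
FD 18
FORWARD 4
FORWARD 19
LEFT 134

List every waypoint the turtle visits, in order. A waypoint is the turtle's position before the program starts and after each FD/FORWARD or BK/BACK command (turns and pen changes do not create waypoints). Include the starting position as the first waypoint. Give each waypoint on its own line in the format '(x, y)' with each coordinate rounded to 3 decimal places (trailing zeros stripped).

Executing turtle program step by step:
Start: pos=(0,0), heading=0, pen down
FD 18: (0,0) -> (18,0) [heading=0, draw]
FD 4: (18,0) -> (22,0) [heading=0, draw]
FD 19: (22,0) -> (41,0) [heading=0, draw]
LT 134: heading 0 -> 134
Final: pos=(41,0), heading=134, 3 segment(s) drawn
Waypoints (4 total):
(0, 0)
(18, 0)
(22, 0)
(41, 0)

Answer: (0, 0)
(18, 0)
(22, 0)
(41, 0)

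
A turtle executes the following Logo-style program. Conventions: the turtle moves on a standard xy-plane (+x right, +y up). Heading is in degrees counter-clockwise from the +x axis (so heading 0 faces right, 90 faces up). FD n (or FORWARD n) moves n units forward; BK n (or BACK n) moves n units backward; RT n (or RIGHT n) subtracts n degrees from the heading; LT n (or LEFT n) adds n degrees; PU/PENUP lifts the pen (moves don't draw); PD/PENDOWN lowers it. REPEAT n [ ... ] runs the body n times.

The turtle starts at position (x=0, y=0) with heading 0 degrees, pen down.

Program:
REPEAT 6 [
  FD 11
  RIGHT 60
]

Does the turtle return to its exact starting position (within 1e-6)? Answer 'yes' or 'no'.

Answer: yes

Derivation:
Executing turtle program step by step:
Start: pos=(0,0), heading=0, pen down
REPEAT 6 [
  -- iteration 1/6 --
  FD 11: (0,0) -> (11,0) [heading=0, draw]
  RT 60: heading 0 -> 300
  -- iteration 2/6 --
  FD 11: (11,0) -> (16.5,-9.526) [heading=300, draw]
  RT 60: heading 300 -> 240
  -- iteration 3/6 --
  FD 11: (16.5,-9.526) -> (11,-19.053) [heading=240, draw]
  RT 60: heading 240 -> 180
  -- iteration 4/6 --
  FD 11: (11,-19.053) -> (0,-19.053) [heading=180, draw]
  RT 60: heading 180 -> 120
  -- iteration 5/6 --
  FD 11: (0,-19.053) -> (-5.5,-9.526) [heading=120, draw]
  RT 60: heading 120 -> 60
  -- iteration 6/6 --
  FD 11: (-5.5,-9.526) -> (0,0) [heading=60, draw]
  RT 60: heading 60 -> 0
]
Final: pos=(0,0), heading=0, 6 segment(s) drawn

Start position: (0, 0)
Final position: (0, 0)
Distance = 0; < 1e-6 -> CLOSED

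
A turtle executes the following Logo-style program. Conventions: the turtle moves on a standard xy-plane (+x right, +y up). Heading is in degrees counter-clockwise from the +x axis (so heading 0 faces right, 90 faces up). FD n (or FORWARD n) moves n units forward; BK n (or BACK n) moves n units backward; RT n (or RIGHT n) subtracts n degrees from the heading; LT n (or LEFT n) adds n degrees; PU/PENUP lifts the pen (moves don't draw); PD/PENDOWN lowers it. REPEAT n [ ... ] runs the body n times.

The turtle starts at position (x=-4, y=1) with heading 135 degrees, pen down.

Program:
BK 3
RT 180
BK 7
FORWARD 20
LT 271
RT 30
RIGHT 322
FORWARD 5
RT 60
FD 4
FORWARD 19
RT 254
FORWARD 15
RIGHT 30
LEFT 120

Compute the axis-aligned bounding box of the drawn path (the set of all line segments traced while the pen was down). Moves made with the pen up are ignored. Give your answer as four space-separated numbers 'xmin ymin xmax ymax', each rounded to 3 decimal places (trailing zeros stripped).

Answer: -18.499 -26.727 7.314 3.828

Derivation:
Executing turtle program step by step:
Start: pos=(-4,1), heading=135, pen down
BK 3: (-4,1) -> (-1.879,-1.121) [heading=135, draw]
RT 180: heading 135 -> 315
BK 7: (-1.879,-1.121) -> (-6.828,3.828) [heading=315, draw]
FD 20: (-6.828,3.828) -> (7.314,-10.314) [heading=315, draw]
LT 271: heading 315 -> 226
RT 30: heading 226 -> 196
RT 322: heading 196 -> 234
FD 5: (7.314,-10.314) -> (4.375,-14.359) [heading=234, draw]
RT 60: heading 234 -> 174
FD 4: (4.375,-14.359) -> (0.397,-13.941) [heading=174, draw]
FD 19: (0.397,-13.941) -> (-18.499,-11.955) [heading=174, draw]
RT 254: heading 174 -> 280
FD 15: (-18.499,-11.955) -> (-15.894,-26.727) [heading=280, draw]
RT 30: heading 280 -> 250
LT 120: heading 250 -> 10
Final: pos=(-15.894,-26.727), heading=10, 7 segment(s) drawn

Segment endpoints: x in {-18.499, -15.894, -6.828, -4, -1.879, 0.397, 4.375, 7.314}, y in {-26.727, -14.359, -13.941, -11.955, -10.314, -1.121, 1, 3.828}
xmin=-18.499, ymin=-26.727, xmax=7.314, ymax=3.828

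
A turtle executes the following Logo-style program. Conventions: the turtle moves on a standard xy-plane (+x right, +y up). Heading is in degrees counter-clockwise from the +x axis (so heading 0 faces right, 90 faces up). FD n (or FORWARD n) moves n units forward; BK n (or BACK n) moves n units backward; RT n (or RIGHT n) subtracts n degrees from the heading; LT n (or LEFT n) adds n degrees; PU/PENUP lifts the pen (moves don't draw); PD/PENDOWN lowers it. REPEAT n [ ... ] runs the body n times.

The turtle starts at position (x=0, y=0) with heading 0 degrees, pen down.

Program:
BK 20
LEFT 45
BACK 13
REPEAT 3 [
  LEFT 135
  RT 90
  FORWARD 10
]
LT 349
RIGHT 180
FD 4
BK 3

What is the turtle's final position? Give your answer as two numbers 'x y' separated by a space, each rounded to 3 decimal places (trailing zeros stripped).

Executing turtle program step by step:
Start: pos=(0,0), heading=0, pen down
BK 20: (0,0) -> (-20,0) [heading=0, draw]
LT 45: heading 0 -> 45
BK 13: (-20,0) -> (-29.192,-9.192) [heading=45, draw]
REPEAT 3 [
  -- iteration 1/3 --
  LT 135: heading 45 -> 180
  RT 90: heading 180 -> 90
  FD 10: (-29.192,-9.192) -> (-29.192,0.808) [heading=90, draw]
  -- iteration 2/3 --
  LT 135: heading 90 -> 225
  RT 90: heading 225 -> 135
  FD 10: (-29.192,0.808) -> (-36.263,7.879) [heading=135, draw]
  -- iteration 3/3 --
  LT 135: heading 135 -> 270
  RT 90: heading 270 -> 180
  FD 10: (-36.263,7.879) -> (-46.263,7.879) [heading=180, draw]
]
LT 349: heading 180 -> 169
RT 180: heading 169 -> 349
FD 4: (-46.263,7.879) -> (-42.337,7.115) [heading=349, draw]
BK 3: (-42.337,7.115) -> (-45.282,7.688) [heading=349, draw]
Final: pos=(-45.282,7.688), heading=349, 7 segment(s) drawn

Answer: -45.282 7.688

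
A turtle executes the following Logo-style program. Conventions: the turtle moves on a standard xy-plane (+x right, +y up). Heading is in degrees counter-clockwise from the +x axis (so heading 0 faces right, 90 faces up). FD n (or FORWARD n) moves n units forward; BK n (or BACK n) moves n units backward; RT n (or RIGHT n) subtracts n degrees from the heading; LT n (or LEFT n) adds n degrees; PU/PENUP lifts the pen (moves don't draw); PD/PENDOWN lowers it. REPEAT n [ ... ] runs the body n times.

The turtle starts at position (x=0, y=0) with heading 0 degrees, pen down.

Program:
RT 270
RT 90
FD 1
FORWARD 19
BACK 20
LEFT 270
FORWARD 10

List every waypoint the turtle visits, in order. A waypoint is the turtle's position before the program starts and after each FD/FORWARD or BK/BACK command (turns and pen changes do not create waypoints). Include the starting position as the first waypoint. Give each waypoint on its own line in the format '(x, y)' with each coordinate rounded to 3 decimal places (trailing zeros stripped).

Answer: (0, 0)
(1, 0)
(20, 0)
(0, 0)
(0, -10)

Derivation:
Executing turtle program step by step:
Start: pos=(0,0), heading=0, pen down
RT 270: heading 0 -> 90
RT 90: heading 90 -> 0
FD 1: (0,0) -> (1,0) [heading=0, draw]
FD 19: (1,0) -> (20,0) [heading=0, draw]
BK 20: (20,0) -> (0,0) [heading=0, draw]
LT 270: heading 0 -> 270
FD 10: (0,0) -> (0,-10) [heading=270, draw]
Final: pos=(0,-10), heading=270, 4 segment(s) drawn
Waypoints (5 total):
(0, 0)
(1, 0)
(20, 0)
(0, 0)
(0, -10)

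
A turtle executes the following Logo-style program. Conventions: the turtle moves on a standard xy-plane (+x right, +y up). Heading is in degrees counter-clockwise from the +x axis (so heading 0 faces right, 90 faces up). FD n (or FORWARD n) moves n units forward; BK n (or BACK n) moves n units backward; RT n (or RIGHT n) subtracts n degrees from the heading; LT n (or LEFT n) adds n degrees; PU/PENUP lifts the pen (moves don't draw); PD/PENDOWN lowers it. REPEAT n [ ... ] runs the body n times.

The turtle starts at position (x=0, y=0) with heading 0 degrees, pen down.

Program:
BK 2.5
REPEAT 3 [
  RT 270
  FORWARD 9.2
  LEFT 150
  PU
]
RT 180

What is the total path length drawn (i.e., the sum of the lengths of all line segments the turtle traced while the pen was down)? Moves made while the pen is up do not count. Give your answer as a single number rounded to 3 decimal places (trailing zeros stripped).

Answer: 11.7

Derivation:
Executing turtle program step by step:
Start: pos=(0,0), heading=0, pen down
BK 2.5: (0,0) -> (-2.5,0) [heading=0, draw]
REPEAT 3 [
  -- iteration 1/3 --
  RT 270: heading 0 -> 90
  FD 9.2: (-2.5,0) -> (-2.5,9.2) [heading=90, draw]
  LT 150: heading 90 -> 240
  PU: pen up
  -- iteration 2/3 --
  RT 270: heading 240 -> 330
  FD 9.2: (-2.5,9.2) -> (5.467,4.6) [heading=330, move]
  LT 150: heading 330 -> 120
  PU: pen up
  -- iteration 3/3 --
  RT 270: heading 120 -> 210
  FD 9.2: (5.467,4.6) -> (-2.5,0) [heading=210, move]
  LT 150: heading 210 -> 0
  PU: pen up
]
RT 180: heading 0 -> 180
Final: pos=(-2.5,0), heading=180, 2 segment(s) drawn

Segment lengths:
  seg 1: (0,0) -> (-2.5,0), length = 2.5
  seg 2: (-2.5,0) -> (-2.5,9.2), length = 9.2
Total = 11.7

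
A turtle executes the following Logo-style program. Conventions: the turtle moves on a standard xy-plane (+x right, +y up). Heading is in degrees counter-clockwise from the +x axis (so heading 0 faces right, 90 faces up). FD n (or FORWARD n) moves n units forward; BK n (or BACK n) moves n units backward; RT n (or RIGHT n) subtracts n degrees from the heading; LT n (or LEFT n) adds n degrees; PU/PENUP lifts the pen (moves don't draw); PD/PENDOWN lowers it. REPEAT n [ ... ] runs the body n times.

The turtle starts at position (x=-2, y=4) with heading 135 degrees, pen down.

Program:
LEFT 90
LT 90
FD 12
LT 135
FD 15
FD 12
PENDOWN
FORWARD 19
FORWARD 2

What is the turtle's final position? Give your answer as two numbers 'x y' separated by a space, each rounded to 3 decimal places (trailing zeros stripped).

Answer: 6.485 43.515

Derivation:
Executing turtle program step by step:
Start: pos=(-2,4), heading=135, pen down
LT 90: heading 135 -> 225
LT 90: heading 225 -> 315
FD 12: (-2,4) -> (6.485,-4.485) [heading=315, draw]
LT 135: heading 315 -> 90
FD 15: (6.485,-4.485) -> (6.485,10.515) [heading=90, draw]
FD 12: (6.485,10.515) -> (6.485,22.515) [heading=90, draw]
PD: pen down
FD 19: (6.485,22.515) -> (6.485,41.515) [heading=90, draw]
FD 2: (6.485,41.515) -> (6.485,43.515) [heading=90, draw]
Final: pos=(6.485,43.515), heading=90, 5 segment(s) drawn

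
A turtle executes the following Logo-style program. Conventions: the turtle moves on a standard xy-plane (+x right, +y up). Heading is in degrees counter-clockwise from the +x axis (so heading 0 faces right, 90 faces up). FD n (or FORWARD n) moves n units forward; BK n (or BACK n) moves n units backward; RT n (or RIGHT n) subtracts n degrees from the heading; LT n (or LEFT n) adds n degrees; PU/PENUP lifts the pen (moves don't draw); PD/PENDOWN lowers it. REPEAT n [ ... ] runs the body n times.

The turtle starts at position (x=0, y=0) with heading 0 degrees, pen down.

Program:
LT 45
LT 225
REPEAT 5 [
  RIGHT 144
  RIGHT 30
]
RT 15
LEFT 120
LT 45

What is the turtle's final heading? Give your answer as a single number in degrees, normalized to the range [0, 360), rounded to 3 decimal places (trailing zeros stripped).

Answer: 270

Derivation:
Executing turtle program step by step:
Start: pos=(0,0), heading=0, pen down
LT 45: heading 0 -> 45
LT 225: heading 45 -> 270
REPEAT 5 [
  -- iteration 1/5 --
  RT 144: heading 270 -> 126
  RT 30: heading 126 -> 96
  -- iteration 2/5 --
  RT 144: heading 96 -> 312
  RT 30: heading 312 -> 282
  -- iteration 3/5 --
  RT 144: heading 282 -> 138
  RT 30: heading 138 -> 108
  -- iteration 4/5 --
  RT 144: heading 108 -> 324
  RT 30: heading 324 -> 294
  -- iteration 5/5 --
  RT 144: heading 294 -> 150
  RT 30: heading 150 -> 120
]
RT 15: heading 120 -> 105
LT 120: heading 105 -> 225
LT 45: heading 225 -> 270
Final: pos=(0,0), heading=270, 0 segment(s) drawn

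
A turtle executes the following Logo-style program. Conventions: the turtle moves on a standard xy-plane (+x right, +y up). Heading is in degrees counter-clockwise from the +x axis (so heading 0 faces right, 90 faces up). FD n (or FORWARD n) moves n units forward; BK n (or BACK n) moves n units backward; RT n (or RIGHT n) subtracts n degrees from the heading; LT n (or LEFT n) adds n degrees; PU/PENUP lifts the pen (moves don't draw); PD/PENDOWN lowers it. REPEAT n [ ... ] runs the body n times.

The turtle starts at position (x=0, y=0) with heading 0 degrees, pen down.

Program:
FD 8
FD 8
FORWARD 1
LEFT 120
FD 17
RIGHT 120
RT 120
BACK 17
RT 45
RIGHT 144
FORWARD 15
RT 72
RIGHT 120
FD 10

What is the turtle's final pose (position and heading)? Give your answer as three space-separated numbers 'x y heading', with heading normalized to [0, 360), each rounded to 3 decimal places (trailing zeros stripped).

Answer: 18.668 34.809 219

Derivation:
Executing turtle program step by step:
Start: pos=(0,0), heading=0, pen down
FD 8: (0,0) -> (8,0) [heading=0, draw]
FD 8: (8,0) -> (16,0) [heading=0, draw]
FD 1: (16,0) -> (17,0) [heading=0, draw]
LT 120: heading 0 -> 120
FD 17: (17,0) -> (8.5,14.722) [heading=120, draw]
RT 120: heading 120 -> 0
RT 120: heading 0 -> 240
BK 17: (8.5,14.722) -> (17,29.445) [heading=240, draw]
RT 45: heading 240 -> 195
RT 144: heading 195 -> 51
FD 15: (17,29.445) -> (26.44,41.102) [heading=51, draw]
RT 72: heading 51 -> 339
RT 120: heading 339 -> 219
FD 10: (26.44,41.102) -> (18.668,34.809) [heading=219, draw]
Final: pos=(18.668,34.809), heading=219, 7 segment(s) drawn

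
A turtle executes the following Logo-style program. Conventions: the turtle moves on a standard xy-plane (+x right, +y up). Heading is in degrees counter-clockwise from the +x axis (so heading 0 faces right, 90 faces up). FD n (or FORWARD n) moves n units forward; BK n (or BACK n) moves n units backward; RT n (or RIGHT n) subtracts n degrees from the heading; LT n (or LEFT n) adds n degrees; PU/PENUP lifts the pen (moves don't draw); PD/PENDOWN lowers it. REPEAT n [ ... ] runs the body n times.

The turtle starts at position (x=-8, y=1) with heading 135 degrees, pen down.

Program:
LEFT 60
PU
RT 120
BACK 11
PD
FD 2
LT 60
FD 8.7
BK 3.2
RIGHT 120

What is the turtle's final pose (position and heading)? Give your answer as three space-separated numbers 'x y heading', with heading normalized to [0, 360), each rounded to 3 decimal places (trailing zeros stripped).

Answer: -14.218 -3.804 15

Derivation:
Executing turtle program step by step:
Start: pos=(-8,1), heading=135, pen down
LT 60: heading 135 -> 195
PU: pen up
RT 120: heading 195 -> 75
BK 11: (-8,1) -> (-10.847,-9.625) [heading=75, move]
PD: pen down
FD 2: (-10.847,-9.625) -> (-10.329,-7.693) [heading=75, draw]
LT 60: heading 75 -> 135
FD 8.7: (-10.329,-7.693) -> (-16.481,-1.542) [heading=135, draw]
BK 3.2: (-16.481,-1.542) -> (-14.218,-3.804) [heading=135, draw]
RT 120: heading 135 -> 15
Final: pos=(-14.218,-3.804), heading=15, 3 segment(s) drawn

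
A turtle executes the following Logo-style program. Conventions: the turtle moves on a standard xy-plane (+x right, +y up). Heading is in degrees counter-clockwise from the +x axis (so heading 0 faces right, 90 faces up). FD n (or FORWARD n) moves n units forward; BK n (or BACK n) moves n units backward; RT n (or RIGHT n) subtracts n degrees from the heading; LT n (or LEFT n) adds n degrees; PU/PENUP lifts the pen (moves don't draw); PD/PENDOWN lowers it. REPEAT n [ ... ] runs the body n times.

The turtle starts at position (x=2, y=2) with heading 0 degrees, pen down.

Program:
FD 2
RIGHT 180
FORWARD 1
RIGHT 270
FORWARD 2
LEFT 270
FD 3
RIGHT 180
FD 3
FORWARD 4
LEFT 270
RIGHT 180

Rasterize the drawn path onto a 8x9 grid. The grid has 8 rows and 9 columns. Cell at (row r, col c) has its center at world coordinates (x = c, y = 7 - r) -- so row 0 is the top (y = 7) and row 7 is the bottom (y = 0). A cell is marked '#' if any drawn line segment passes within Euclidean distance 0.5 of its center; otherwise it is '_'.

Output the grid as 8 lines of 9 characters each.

Segment 0: (2,2) -> (4,2)
Segment 1: (4,2) -> (3,2)
Segment 2: (3,2) -> (3,-0)
Segment 3: (3,-0) -> (0,-0)
Segment 4: (0,-0) -> (3,0)
Segment 5: (3,0) -> (7,0)

Answer: _________
_________
_________
_________
_________
__###____
___#_____
########_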